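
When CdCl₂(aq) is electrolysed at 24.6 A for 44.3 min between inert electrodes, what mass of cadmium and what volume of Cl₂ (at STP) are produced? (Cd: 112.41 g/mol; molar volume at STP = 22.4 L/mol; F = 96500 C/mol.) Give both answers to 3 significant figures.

38.1 g Cd; 7.59 L Cl₂

Q = 24.6 × 2658 = 65390 C; n(e⁻) = 65390 / 96500 = 0.6776 mol
Cathode: Cd²⁺ + 2e⁻ → Cd → n(Cd) = 0.6776/2 = 0.3388 mol → 38.1 g
Anode: 2Cl⁻ → Cl₂ + 2e⁻ → n(Cl₂) = 0.6776/2 = 0.3388 mol → 7.59 L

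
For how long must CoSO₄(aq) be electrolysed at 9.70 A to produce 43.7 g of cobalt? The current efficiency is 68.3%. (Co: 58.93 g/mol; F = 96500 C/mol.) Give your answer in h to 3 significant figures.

n(Co) = 43.7 / 58.93 = 0.7416 mol
Co²⁺ + 2e⁻ → Co, so n(e⁻) = 2 × 0.7416 = 1.483 mol
Q = 1.483 × 96500 / 0.683 = 2.095×10^5 C
t = Q / I = 2.095×10^5 / 9.70 = 21600 s = 6.00 h

6.00 h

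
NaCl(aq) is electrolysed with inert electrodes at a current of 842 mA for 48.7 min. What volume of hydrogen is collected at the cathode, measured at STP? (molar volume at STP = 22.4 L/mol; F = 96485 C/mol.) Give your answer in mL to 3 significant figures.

Q = It = 0.842 × 2922 = 2460 C
n(e⁻) = Q/F = 2460/96485 = 0.02550 mol
2H⁺ + 2e⁻ → H₂, so n(H₂) = 0.02550 / 2 = 0.01275 mol
V = 0.01275 × 22.4 = 0.2856 L
= 286 mL

286 mL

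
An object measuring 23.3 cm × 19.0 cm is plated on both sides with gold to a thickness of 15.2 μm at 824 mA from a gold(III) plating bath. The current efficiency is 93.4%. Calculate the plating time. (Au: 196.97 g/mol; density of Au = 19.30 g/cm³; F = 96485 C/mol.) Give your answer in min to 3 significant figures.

Plated area = 2 × 23.3 × 19.0 = 885.4 cm²
Volume = 885.4 × 15.2×10⁻⁴ cm = 1.346 cm³
m(Au) = 1.346 × 19.30 = 25.98 g
n(Au) = 25.98 / 196.97 = 0.1319 mol; n(e⁻) = 3 × 0.1319 = 0.3957 mol
Q = 0.3957 × 96485 / 0.934 = 40880 C
t = 40880 / 0.824 = 49610 s = 827 min

827 min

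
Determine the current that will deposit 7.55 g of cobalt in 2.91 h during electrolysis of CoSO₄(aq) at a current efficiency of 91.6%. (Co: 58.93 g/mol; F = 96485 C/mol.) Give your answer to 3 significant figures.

2.58 A

n(Co) = 7.55 / 58.93 = 0.1281 mol
Co²⁺ + 2e⁻ → Co, so n(e⁻) = 2 × 0.1281 = 0.2562 mol
Q = 0.2562 × 96485 / 0.916 = 26990 C
I = Q / t = 26990 / 10476 s = 2.58 A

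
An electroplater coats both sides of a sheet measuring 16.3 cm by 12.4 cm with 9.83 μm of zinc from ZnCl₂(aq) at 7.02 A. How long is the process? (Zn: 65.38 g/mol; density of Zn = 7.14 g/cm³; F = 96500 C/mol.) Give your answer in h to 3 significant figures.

0.331 h

Plated area = 2 × 16.3 × 12.4 = 404.2 cm²
Volume = 404.2 × 9.83×10⁻⁴ cm = 0.3973 cm³
m(Zn) = 0.3973 × 7.14 = 2.837 g
n(Zn) = 2.837 / 65.38 = 0.04339 mol; n(e⁻) = 2 × 0.04339 = 0.08678 mol
Q = 0.08678 × 96500 = 8374 C
t = 8374 / 7.02 = 1193 s = 0.331 h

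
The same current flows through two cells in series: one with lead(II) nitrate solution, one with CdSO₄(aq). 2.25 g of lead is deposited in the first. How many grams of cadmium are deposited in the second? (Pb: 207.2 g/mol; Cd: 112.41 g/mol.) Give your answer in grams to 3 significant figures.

n(Pb) = 2.25 / 207.2 = 0.01086 mol
Pb²⁺ + 2e⁻ → Pb, so n(e⁻) = 2 × 0.01086 = 0.02172 mol
In series, the same 0.02172 mol of electrons flows through the second cell.
Cd²⁺ + 2e⁻ → Cd, so n(Cd) = 0.02172 / 2 = 0.01086 mol
m(Cd) = 0.01086 × 112.41 = 1.22 g

1.22 g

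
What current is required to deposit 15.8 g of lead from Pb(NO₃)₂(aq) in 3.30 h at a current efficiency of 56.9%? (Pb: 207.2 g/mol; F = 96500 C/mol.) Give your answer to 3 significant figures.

2.18 A

n(Pb) = 15.8 / 207.2 = 0.07625 mol
Pb²⁺ + 2e⁻ → Pb, so n(e⁻) = 2 × 0.07625 = 0.1525 mol
Q = 0.1525 × 96500 / 0.569 = 25860 C
I = Q / t = 25860 / 11880 s = 2.18 A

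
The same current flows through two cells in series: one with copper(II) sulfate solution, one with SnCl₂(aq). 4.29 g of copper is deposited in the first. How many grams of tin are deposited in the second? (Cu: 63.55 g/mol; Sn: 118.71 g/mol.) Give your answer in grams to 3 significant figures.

8.01 g

n(Cu) = 4.29 / 63.55 = 0.06751 mol
Cu²⁺ + 2e⁻ → Cu, so n(e⁻) = 2 × 0.06751 = 0.1350 mol
Same current for the same time ⇒ same n(e⁻) = 0.1350 mol in both cells.
Sn²⁺ + 2e⁻ → Sn, so n(Sn) = 0.1350 / 2 = 0.06750 mol
m(Sn) = 0.06750 × 118.71 = 8.01 g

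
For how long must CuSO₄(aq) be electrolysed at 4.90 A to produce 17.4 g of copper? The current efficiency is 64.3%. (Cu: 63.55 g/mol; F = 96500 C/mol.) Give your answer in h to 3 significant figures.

4.66 h

n(Cu) = 17.4 / 63.55 = 0.2738 mol
Cu²⁺ + 2e⁻ → Cu, so n(e⁻) = 2 × 0.2738 = 0.5476 mol
Q = 0.5476 × 96500 / 0.643 = 82180 C
t = Q / I = 82180 / 4.90 = 16770 s = 4.66 h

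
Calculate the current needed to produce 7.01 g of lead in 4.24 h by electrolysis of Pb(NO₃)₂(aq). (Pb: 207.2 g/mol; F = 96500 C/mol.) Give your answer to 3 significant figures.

0.428 A

n(Pb) = 7.01 / 207.2 = 0.03383 mol
Pb²⁺ + 2e⁻ → Pb, so n(e⁻) = 2 × 0.03383 = 0.06766 mol
Q = 0.06766 × 96500 = 6529 C
I = Q / t = 6529 / 15264 s = 0.428 A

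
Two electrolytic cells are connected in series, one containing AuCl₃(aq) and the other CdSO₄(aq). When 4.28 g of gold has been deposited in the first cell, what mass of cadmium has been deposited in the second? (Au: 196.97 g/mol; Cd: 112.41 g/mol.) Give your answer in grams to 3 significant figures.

n(Au) = 4.28 / 196.97 = 0.02173 mol
Au³⁺ + 3e⁻ → Au, so n(e⁻) = 3 × 0.02173 = 0.06519 mol
Same current for the same time ⇒ same n(e⁻) = 0.06519 mol in both cells.
Cd²⁺ + 2e⁻ → Cd, so n(Cd) = 0.06519 / 2 = 0.03260 mol
m(Cd) = 0.03260 × 112.41 = 3.66 g

3.66 g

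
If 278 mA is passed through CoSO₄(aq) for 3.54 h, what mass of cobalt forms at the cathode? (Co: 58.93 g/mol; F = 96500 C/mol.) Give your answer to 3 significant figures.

1.08 g

Q = It = 0.278 × 12744 = 3543 C
n(e⁻) = 3543 / 96500 = 0.03672 mol
Co²⁺ + 2e⁻ → Co, so n(Co) = 0.03672 / 2 = 0.01836 mol
m = 0.01836 × 58.93 = 1.08 g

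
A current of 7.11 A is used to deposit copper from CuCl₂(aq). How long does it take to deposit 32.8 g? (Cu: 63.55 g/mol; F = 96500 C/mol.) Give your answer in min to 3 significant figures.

234 min

n(Cu) = 32.8 / 63.55 = 0.5161 mol
Cu²⁺ + 2e⁻ → Cu, so n(e⁻) = 2 × 0.5161 = 1.032 mol
Q = 1.032 × 96500 = 99590 C
t = Q / I = 99590 / 7.11 = 14010 s = 234 min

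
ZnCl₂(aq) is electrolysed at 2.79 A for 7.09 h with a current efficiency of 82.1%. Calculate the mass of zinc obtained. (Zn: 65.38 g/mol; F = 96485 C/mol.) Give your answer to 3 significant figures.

Q = 2.79 × 25524 = 71210 C
n(e⁻) = 71210 / 96485 = 0.7380 mol
Zn²⁺ + 2e⁻ → Zn, so theoretical m(Zn) = 0.3690 × 65.38 = 24.13 g
Actual mass = 82.1% × 24.13 = 19.8 g

19.8 g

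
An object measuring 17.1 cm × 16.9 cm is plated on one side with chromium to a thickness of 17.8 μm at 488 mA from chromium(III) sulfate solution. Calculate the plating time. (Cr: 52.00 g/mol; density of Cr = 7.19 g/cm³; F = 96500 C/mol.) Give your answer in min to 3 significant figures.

Plated area = 17.1 × 16.9 = 289.0 cm²
Volume = 289.0 × 17.8×10⁻⁴ cm = 0.5144 cm³
m(Cr) = 0.5144 × 7.19 = 3.699 g
n(Cr) = 3.699 / 52.00 = 0.07113 mol; n(e⁻) = 3 × 0.07113 = 0.2134 mol
Q = 0.2134 × 96500 = 20590 C
t = 20590 / 0.488 = 42190 s = 703 min

703 min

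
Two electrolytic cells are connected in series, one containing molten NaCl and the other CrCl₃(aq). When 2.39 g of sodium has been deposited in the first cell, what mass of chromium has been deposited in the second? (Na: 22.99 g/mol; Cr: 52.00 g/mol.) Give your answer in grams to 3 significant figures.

n(Na) = 2.39 / 22.99 = 0.1040 mol
Na⁺ + e⁻ → Na, so n(e⁻) = 0.1040 mol
Same current for the same time ⇒ same n(e⁻) = 0.1040 mol in both cells.
Cr³⁺ + 3e⁻ → Cr, so n(Cr) = 0.1040 / 3 = 0.03467 mol
m(Cr) = 0.03467 × 52.00 = 1.80 g

1.80 g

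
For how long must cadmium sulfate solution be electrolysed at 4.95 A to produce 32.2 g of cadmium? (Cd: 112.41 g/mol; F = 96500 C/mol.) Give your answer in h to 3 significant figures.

3.10 h

n(Cd) = 32.2 / 112.41 = 0.2865 mol
Cd²⁺ + 2e⁻ → Cd, so n(e⁻) = 2 × 0.2865 = 0.5730 mol
Q = 0.5730 × 96500 = 55290 C
t = Q / I = 55290 / 4.95 = 11170 s = 3.10 h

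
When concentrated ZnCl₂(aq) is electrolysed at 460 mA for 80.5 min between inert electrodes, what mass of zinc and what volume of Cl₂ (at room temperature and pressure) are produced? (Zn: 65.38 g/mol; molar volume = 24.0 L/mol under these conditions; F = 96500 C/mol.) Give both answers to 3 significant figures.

Q = 0.460 × 4830 = 2222 C; n(e⁻) = 2222 / 96500 = 0.02303 mol
Cathode: Zn²⁺ + 2e⁻ → Zn → n(Zn) = 0.02303/2 = 0.01152 mol → 0.753 g
Anode: 2Cl⁻ → Cl₂ + 2e⁻ → n(Cl₂) = 0.02303/2 = 0.01152 mol → 0.276 L

0.753 g Zn; 0.276 L Cl₂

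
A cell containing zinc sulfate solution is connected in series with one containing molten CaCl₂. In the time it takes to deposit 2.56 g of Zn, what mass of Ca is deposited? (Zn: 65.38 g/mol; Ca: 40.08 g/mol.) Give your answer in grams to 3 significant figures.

1.57 g

n(Zn) = 2.56 / 65.38 = 0.03916 mol
Zn²⁺ + 2e⁻ → Zn, so n(e⁻) = 2 × 0.03916 = 0.07832 mol
The cells are in series, so the same charge (and hence the same n(e⁻) = 0.07832 mol) passes through both.
Ca²⁺ + 2e⁻ → Ca, so n(Ca) = 0.07832 / 2 = 0.03916 mol
m(Ca) = 0.03916 × 40.08 = 1.57 g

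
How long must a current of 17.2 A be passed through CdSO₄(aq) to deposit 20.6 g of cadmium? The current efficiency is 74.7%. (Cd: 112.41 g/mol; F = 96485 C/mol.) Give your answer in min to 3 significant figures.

n(Cd) = 20.6 / 112.41 = 0.1833 mol
Cd²⁺ + 2e⁻ → Cd, so n(e⁻) = 2 × 0.1833 = 0.3666 mol
Q = 0.3666 × 96485 / 0.747 = 47350 C
t = Q / I = 47350 / 17.2 = 2753 s = 45.9 min

45.9 min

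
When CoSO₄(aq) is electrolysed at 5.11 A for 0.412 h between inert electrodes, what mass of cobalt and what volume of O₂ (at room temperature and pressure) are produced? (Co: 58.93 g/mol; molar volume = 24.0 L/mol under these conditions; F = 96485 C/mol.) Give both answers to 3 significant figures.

2.31 g Co; 0.471 L O₂

Q = 5.11 × 1483.2 = 7579 C; n(e⁻) = 7579 / 96485 = 0.07855 mol
Cathode: Co²⁺ + 2e⁻ → Co → n(Co) = 0.07855/2 = 0.03928 mol → 2.31 g
Anode: 2H₂O → O₂ + 4H⁺ + 4e⁻ → n(O₂) = 0.07855/4 = 0.01964 mol → 0.471 L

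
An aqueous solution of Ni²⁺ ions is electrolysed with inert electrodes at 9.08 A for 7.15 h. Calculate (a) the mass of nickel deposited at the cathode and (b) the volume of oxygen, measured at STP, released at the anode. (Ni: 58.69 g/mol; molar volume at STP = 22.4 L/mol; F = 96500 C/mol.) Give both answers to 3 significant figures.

71.1 g Ni; 13.6 L O₂

Q = 9.08 × 25740 = 2.337×10^5 C; n(e⁻) = 2.337×10^5 / 96500 = 2.422 mol
Cathode: Ni²⁺ + 2e⁻ → Ni → n(Ni) = 2.422/2 = 1.211 mol → 71.1 g
Anode: 2H₂O → O₂ + 4H⁺ + 4e⁻ → n(O₂) = 2.422/4 = 0.6055 mol → 13.6 L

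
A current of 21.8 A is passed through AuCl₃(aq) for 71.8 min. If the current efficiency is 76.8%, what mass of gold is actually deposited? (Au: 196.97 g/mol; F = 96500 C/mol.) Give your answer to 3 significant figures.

49.1 g

Q = 21.8 × 4308 = 93910 C
n(e⁻) = 93910 / 96500 = 0.9732 mol
Au³⁺ + 3e⁻ → Au, so theoretical m(Au) = 0.3244 × 196.97 = 63.90 g
Actual mass = 76.8% × 63.90 = 49.1 g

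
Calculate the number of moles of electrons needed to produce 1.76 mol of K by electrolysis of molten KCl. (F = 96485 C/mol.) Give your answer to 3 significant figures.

1.76 mol

K⁺ + e⁻ → K, so n(e⁻) = 1 × 1.76 = 1.760 mol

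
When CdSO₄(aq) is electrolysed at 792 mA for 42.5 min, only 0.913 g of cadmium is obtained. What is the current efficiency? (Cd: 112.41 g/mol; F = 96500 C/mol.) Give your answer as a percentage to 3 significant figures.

77.6%

Q = 0.792 × 2550 = 2020 C
n(e⁻) = 2020 / 96500 = 0.02093 mol
Cd²⁺ + 2e⁻ → Cd, so theoretical n(Cd) = 0.01047 mol → 1.177 g
Efficiency = 0.913 / 1.177 = 0.7757 = 77.6%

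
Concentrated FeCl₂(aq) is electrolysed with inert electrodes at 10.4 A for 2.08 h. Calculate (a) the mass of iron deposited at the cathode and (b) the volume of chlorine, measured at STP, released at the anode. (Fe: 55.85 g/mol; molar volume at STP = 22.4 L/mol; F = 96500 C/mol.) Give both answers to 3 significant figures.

22.5 g Fe; 9.04 L Cl₂

Q = 10.4 × 7488 = 77880 C; n(e⁻) = 77880 / 96500 = 0.8070 mol
Cathode: Fe²⁺ + 2e⁻ → Fe → n(Fe) = 0.8070/2 = 0.4035 mol → 22.5 g
Anode: 2Cl⁻ → Cl₂ + 2e⁻ → n(Cl₂) = 0.8070/2 = 0.4035 mol → 9.04 L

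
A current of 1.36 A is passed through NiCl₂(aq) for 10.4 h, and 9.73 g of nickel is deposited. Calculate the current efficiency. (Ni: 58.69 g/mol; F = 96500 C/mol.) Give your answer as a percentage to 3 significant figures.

62.8%

Q = 1.36 × 37440 = 50920 C
n(e⁻) = 50920 / 96500 = 0.5277 mol
Ni²⁺ + 2e⁻ → Ni, so theoretical n(Ni) = 0.2639 mol → 15.49 g
Efficiency = 9.73 / 15.49 = 0.6281 = 62.8%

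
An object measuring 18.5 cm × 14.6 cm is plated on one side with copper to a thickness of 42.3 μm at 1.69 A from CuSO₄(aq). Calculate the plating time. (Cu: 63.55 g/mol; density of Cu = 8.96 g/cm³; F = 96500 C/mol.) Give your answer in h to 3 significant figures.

5.11 h

Plated area = 18.5 × 14.6 = 270.1 cm²
Volume = 270.1 × 42.3×10⁻⁴ cm = 1.143 cm³
m(Cu) = 1.143 × 8.96 = 10.24 g
n(Cu) = 10.24 / 63.55 = 0.1611 mol; n(e⁻) = 2 × 0.1611 = 0.3222 mol
Q = 0.3222 × 96500 = 31090 C
t = 31090 / 1.69 = 18400 s = 5.11 h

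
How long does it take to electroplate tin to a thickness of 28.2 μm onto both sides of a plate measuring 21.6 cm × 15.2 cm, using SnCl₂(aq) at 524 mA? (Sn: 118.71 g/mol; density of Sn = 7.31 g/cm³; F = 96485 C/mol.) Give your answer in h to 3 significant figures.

Plated area = 2 × 21.6 × 15.2 = 656.6 cm²
Volume = 656.6 × 28.2×10⁻⁴ cm = 1.852 cm³
m(Sn) = 1.852 × 7.31 = 13.54 g
n(Sn) = 13.54 / 118.71 = 0.1141 mol; n(e⁻) = 2 × 0.1141 = 0.2282 mol
Q = 0.2282 × 96485 = 22020 C
t = 22020 / 0.524 = 42020 s = 11.7 h

11.7 h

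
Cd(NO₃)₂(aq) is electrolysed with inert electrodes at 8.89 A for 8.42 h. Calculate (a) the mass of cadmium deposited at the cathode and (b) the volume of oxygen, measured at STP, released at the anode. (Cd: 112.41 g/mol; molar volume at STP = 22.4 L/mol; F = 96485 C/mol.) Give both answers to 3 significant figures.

157 g Cd; 15.6 L O₂

Q = 8.89 × 30312 = 2.695×10^5 C; n(e⁻) = 2.695×10^5 / 96485 = 2.793 mol
Cathode: Cd²⁺ + 2e⁻ → Cd → n(Cd) = 2.793/2 = 1.397 mol → 157 g
Anode: 2H₂O → O₂ + 4H⁺ + 4e⁻ → n(O₂) = 2.793/4 = 0.6983 mol → 15.6 L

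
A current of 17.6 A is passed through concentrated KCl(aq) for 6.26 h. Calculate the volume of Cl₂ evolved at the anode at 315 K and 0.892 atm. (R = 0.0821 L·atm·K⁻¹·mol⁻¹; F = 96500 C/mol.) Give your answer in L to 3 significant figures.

Charge passed = 17.6 × 22536 = 3.966×10^5 C
n(e⁻) = 3.966×10^5 / 96500 = 4.110 mol
2Cl⁻ → Cl₂ + 2e⁻, so n(Cl₂) = 4.110 / 2 = 2.055 mol
V = nRT/P = 2.055 × 0.0821 × 315 / 0.892 = 59.58 L

59.6 L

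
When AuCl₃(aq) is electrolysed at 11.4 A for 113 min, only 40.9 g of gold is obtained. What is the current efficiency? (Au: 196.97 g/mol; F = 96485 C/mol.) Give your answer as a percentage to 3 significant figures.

Q = 11.4 × 6780 = 77290 C
n(e⁻) = 77290 / 96485 = 0.8011 mol
Au³⁺ + 3e⁻ → Au, so theoretical n(Au) = 0.2670 mol → 52.59 g
Efficiency = 40.9 / 52.59 = 0.7777 = 77.8%

77.8%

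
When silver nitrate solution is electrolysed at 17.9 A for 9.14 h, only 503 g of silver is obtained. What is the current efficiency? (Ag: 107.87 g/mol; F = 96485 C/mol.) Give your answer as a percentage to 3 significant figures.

Q = 17.9 × 32904 = 5.890×10^5 C
n(e⁻) = 5.890×10^5 / 96485 = 6.105 mol
Ag⁺ + e⁻ → Ag, so theoretical n(Ag) = 6.105 mol → 658.5 g
Efficiency = 503 / 658.5 = 0.7639 = 76.4%

76.4%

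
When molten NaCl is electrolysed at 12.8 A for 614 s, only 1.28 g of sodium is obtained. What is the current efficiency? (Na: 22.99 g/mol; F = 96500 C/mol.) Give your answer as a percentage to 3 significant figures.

Q = 12.8 × 614 = 7859 C
n(e⁻) = 7859 / 96500 = 0.08144 mol
Na⁺ + e⁻ → Na, so theoretical n(Na) = 0.08144 mol → 1.872 g
Efficiency = 1.28 / 1.872 = 0.6838 = 68.4%

68.4%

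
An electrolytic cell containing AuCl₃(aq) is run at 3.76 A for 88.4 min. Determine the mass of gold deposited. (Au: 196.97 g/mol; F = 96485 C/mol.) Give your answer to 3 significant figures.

Charge passed = 3.76 × 5304 = 19940 C
n(e⁻) = 19940 / 96485 = 0.2067 mol
Au³⁺ + 3e⁻ → Au, so n(Au) = 0.2067 / 3 = 0.06890 mol
m = 0.06890 × 196.97 = 13.6 g

13.6 g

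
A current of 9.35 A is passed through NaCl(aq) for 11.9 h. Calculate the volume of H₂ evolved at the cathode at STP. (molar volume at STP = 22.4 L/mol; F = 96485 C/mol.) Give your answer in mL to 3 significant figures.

Charge passed = 9.35 × 42840 = 4.006×10^5 C
Moles of electrons = 4.006×10^5 / 96485 = 4.152 mol
2H⁺ + 2e⁻ → H₂, so n(H₂) = 4.152 / 2 = 2.076 mol
V = 2.076 × 22.4 = 46.50 L
= 46500 mL

46500 mL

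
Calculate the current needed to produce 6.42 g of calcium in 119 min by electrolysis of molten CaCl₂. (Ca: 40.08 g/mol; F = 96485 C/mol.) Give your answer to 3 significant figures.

4.33 A

n(Ca) = 6.42 / 40.08 = 0.1602 mol
Ca²⁺ + 2e⁻ → Ca, so n(e⁻) = 2 × 0.1602 = 0.3204 mol
Q = 0.3204 × 96485 = 30910 C
I = Q / t = 30910 / 7140 s = 4.33 A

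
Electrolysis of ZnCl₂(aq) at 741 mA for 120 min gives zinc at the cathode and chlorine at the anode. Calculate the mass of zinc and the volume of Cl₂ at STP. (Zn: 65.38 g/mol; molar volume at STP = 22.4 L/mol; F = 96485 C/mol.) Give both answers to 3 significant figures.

1.81 g Zn; 0.619 L Cl₂

Q = 0.741 × 7200 = 5335 C; n(e⁻) = 5335 / 96485 = 0.05529 mol
Cathode: Zn²⁺ + 2e⁻ → Zn → n(Zn) = 0.05529/2 = 0.02765 mol → 1.81 g
Anode: 2Cl⁻ → Cl₂ + 2e⁻ → n(Cl₂) = 0.05529/2 = 0.02765 mol → 0.619 L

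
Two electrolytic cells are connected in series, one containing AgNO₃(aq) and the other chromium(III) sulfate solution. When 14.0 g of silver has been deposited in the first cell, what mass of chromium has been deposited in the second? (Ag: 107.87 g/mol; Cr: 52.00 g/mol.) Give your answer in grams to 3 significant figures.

2.25 g

n(Ag) = 14.0 / 107.87 = 0.1298 mol
Ag⁺ + e⁻ → Ag, so n(e⁻) = 0.1298 mol
The cells are in series, so the same charge (and hence the same n(e⁻) = 0.1298 mol) passes through both.
Cr³⁺ + 3e⁻ → Cr, so n(Cr) = 0.1298 / 3 = 0.04327 mol
m(Cr) = 0.04327 × 52.00 = 2.25 g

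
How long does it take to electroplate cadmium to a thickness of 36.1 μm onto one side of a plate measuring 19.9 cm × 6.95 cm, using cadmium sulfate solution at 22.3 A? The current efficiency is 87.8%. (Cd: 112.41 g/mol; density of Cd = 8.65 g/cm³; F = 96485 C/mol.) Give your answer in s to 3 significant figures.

Plated area = 19.9 × 6.95 = 138.3 cm²
Volume = 138.3 × 36.1×10⁻⁴ cm = 0.4993 cm³
m(Cd) = 0.4993 × 8.65 = 4.319 g
n(Cd) = 4.319 / 112.41 = 0.03842 mol; n(e⁻) = 2 × 0.03842 = 0.07684 mol
Q = 0.07684 × 96485 / 0.878 = 8444 C
t = 8444 / 22.3 = 378.7 s

379 s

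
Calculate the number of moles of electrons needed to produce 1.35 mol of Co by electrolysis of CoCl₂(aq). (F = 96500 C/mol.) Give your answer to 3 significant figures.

2.70 mol

Co²⁺ + 2e⁻ → Co, so n(e⁻) = 2 × 1.35 = 2.700 mol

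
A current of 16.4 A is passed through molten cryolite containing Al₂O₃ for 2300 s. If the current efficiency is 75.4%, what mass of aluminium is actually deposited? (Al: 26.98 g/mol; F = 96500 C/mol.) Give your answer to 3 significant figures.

Q = 16.4 × 2300 = 37720 C
n(e⁻) = 37720 / 96500 = 0.3909 mol
Al³⁺ + 3e⁻ → Al, so theoretical m(Al) = 0.1303 × 26.98 = 3.515 g
Actual mass = 75.4% × 3.515 = 2.65 g

2.65 g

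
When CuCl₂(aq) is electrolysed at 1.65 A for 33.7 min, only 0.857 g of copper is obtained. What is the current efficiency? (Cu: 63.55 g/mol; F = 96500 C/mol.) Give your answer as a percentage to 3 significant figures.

78.0%

Q = 1.65 × 2022 = 3336 C
n(e⁻) = 3336 / 96500 = 0.03457 mol
Cu²⁺ + 2e⁻ → Cu, so theoretical n(Cu) = 0.01729 mol → 1.099 g
Efficiency = 0.857 / 1.099 = 0.7798 = 78.0%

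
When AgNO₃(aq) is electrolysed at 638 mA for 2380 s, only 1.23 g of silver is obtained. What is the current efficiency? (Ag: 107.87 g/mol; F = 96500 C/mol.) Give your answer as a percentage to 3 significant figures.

72.5%

Q = 0.638 × 2380 = 1518 C
n(e⁻) = 1518 / 96500 = 0.01573 mol
Ag⁺ + e⁻ → Ag, so theoretical n(Ag) = 0.01573 mol → 1.697 g
Efficiency = 1.23 / 1.697 = 0.7248 = 72.5%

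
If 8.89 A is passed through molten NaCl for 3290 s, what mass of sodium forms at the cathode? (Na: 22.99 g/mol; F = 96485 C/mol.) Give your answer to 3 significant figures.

Q = 8.89 A × 3290 s = 29250 C
Moles of electrons = 29250 / 96485 = 0.3032 mol
Na⁺ + e⁻ → Na, so n(Na) = 0.3032 mol
m = 0.3032 × 22.99 = 6.97 g

6.97 g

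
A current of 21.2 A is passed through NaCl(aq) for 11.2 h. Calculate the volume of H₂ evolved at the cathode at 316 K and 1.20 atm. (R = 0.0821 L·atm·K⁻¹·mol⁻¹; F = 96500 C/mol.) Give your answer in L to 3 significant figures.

Charge passed = 21.2 × 40320 = 8.548×10^5 C
Moles of electrons = 8.548×10^5 / 96500 = 8.858 mol
2H⁺ + 2e⁻ → H₂, so n(H₂) = 8.858 / 2 = 4.429 mol
V = nRT/P = 4.429 × 0.0821 × 316 / 1.20 = 95.75 L

95.8 L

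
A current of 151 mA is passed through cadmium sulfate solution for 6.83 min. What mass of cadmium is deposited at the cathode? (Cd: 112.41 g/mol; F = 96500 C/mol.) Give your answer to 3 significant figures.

0.0360 g

Q = 0.151 A × 409.8 s = 61.88 C
n(e⁻) = Q/F = 61.88/96500 = 6.412×10^-4 mol
Cd²⁺ + 2e⁻ → Cd, so n(Cd) = 6.412×10^-4 / 2 = 3.206×10^-4 mol
m = 3.206×10^-4 × 112.41 = 0.0360 g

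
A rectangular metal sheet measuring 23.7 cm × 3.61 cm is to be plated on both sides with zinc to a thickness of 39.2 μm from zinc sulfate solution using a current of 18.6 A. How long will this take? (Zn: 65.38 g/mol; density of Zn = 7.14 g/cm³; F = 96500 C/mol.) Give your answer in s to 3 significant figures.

Plated area = 2 × 23.7 × 3.61 = 171.1 cm²
Volume = 171.1 × 39.2×10⁻⁴ cm = 0.6707 cm³
m(Zn) = 0.6707 × 7.14 = 4.789 g
n(Zn) = 4.789 / 65.38 = 0.07325 mol; n(e⁻) = 2 × 0.07325 = 0.1465 mol
Q = 0.1465 × 96500 = 14140 C
t = 14140 / 18.6 = 760.2 s

760 s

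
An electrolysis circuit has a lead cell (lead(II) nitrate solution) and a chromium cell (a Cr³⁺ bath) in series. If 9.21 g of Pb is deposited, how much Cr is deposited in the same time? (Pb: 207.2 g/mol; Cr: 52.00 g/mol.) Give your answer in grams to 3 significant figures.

1.54 g

n(Pb) = 9.21 / 207.2 = 0.04445 mol
Pb²⁺ + 2e⁻ → Pb, so n(e⁻) = 2 × 0.04445 = 0.08890 mol
Since the cells are in series, n(e⁻) in the Cr cell is also 0.08890 mol.
Cr³⁺ + 3e⁻ → Cr, so n(Cr) = 0.08890 / 3 = 0.02963 mol
m(Cr) = 0.02963 × 52.00 = 1.54 g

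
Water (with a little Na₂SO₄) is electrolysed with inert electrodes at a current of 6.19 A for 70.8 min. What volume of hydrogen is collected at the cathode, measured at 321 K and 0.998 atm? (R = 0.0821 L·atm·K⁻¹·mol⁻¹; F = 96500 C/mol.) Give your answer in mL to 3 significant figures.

Q = 6.19 A × 4248 s = 26300 C
n(e⁻) = 26300 / 96500 = 0.2725 mol
2H⁺ + 2e⁻ → H₂, so n(H₂) = 0.2725 / 2 = 0.1363 mol
V = nRT/P = 0.1363 × 0.0821 × 321 / 0.998 = 3.599 L
= 3600 mL

3600 mL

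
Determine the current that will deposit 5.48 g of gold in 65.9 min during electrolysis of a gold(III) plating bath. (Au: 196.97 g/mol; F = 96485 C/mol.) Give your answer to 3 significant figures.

2.04 A

n(Au) = 5.48 / 196.97 = 0.02782 mol
Au³⁺ + 3e⁻ → Au, so n(e⁻) = 3 × 0.02782 = 0.08346 mol
Q = 0.08346 × 96485 = 8053 C
I = Q / t = 8053 / 3954 s = 2.04 A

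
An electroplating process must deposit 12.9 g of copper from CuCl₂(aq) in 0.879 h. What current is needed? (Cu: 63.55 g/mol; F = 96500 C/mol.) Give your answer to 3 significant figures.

n(Cu) = 12.9 / 63.55 = 0.2030 mol
Cu²⁺ + 2e⁻ → Cu, so n(e⁻) = 2 × 0.2030 = 0.4060 mol
Q = 0.4060 × 96500 = 39180 C
I = Q / t = 39180 / 3164.4 s = 12.4 A

12.4 A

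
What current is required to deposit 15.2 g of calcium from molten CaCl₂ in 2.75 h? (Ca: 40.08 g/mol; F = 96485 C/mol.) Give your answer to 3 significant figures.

7.39 A

n(Ca) = 15.2 / 40.08 = 0.3792 mol
Ca²⁺ + 2e⁻ → Ca, so n(e⁻) = 2 × 0.3792 = 0.7584 mol
Q = 0.7584 × 96485 = 73170 C
I = Q / t = 73170 / 9900 s = 7.39 A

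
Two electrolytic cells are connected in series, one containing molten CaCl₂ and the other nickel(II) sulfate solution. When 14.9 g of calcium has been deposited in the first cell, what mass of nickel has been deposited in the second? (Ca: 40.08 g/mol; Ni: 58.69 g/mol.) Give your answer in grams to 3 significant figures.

n(Ca) = 14.9 / 40.08 = 0.3718 mol
Ca²⁺ + 2e⁻ → Ca, so n(e⁻) = 2 × 0.3718 = 0.7436 mol
Same current for the same time ⇒ same n(e⁻) = 0.7436 mol in both cells.
Ni²⁺ + 2e⁻ → Ni, so n(Ni) = 0.7436 / 2 = 0.3718 mol
m(Ni) = 0.3718 × 58.69 = 21.8 g

21.8 g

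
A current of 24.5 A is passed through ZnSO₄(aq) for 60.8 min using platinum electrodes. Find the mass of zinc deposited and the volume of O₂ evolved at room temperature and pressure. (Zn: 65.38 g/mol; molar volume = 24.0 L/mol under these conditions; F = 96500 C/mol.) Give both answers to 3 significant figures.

Q = 24.5 × 3648 = 89380 C; n(e⁻) = 89380 / 96500 = 0.9262 mol
Cathode: Zn²⁺ + 2e⁻ → Zn → n(Zn) = 0.9262/2 = 0.4631 mol → 30.3 g
Anode: 2H₂O → O₂ + 4H⁺ + 4e⁻ → n(O₂) = 0.9262/4 = 0.2316 mol → 5.56 L

30.3 g Zn; 5.56 L O₂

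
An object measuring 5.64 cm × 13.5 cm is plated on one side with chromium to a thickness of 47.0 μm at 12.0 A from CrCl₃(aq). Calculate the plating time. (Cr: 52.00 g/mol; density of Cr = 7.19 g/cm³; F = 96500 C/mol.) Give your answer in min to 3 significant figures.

19.9 min

Plated area = 5.64 × 13.5 = 76.14 cm²
Volume = 76.14 × 47.0×10⁻⁴ cm = 0.3579 cm³
m(Cr) = 0.3579 × 7.19 = 2.573 g
n(Cr) = 2.573 / 52.00 = 0.04948 mol; n(e⁻) = 3 × 0.04948 = 0.1484 mol
Q = 0.1484 × 96500 = 14320 C
t = 14320 / 12.0 = 1193 s = 19.9 min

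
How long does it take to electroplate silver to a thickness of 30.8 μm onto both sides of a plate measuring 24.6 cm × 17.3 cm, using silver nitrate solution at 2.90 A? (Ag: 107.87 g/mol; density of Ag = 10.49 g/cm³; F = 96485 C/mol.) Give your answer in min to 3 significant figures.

Plated area = 2 × 24.6 × 17.3 = 851.2 cm²
Volume = 851.2 × 30.8×10⁻⁴ cm = 2.622 cm³
m(Ag) = 2.622 × 10.49 = 27.50 g
n(Ag) = 27.50 / 107.87 = 0.2549 mol; n(e⁻) = 0.2549 mol
Q = 0.2549 × 96485 = 24590 C
t = 24590 / 2.90 = 8479 s = 141 min

141 min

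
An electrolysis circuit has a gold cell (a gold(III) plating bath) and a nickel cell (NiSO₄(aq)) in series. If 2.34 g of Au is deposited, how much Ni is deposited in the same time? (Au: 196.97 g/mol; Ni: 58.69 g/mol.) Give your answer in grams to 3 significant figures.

n(Au) = 2.34 / 196.97 = 0.01188 mol
Au³⁺ + 3e⁻ → Au, so n(e⁻) = 3 × 0.01188 = 0.03564 mol
Since the cells are in series, n(e⁻) in the Ni cell is also 0.03564 mol.
Ni²⁺ + 2e⁻ → Ni, so n(Ni) = 0.03564 / 2 = 0.01782 mol
m(Ni) = 0.01782 × 58.69 = 1.05 g

1.05 g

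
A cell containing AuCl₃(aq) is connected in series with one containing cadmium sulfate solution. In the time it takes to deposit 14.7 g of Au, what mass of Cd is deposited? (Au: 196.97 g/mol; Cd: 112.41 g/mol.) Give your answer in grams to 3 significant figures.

n(Au) = 14.7 / 196.97 = 0.07463 mol
Au³⁺ + 3e⁻ → Au, so n(e⁻) = 3 × 0.07463 = 0.2239 mol
In series, the same 0.2239 mol of electrons flows through the second cell.
Cd²⁺ + 2e⁻ → Cd, so n(Cd) = 0.2239 / 2 = 0.1120 mol
m(Cd) = 0.1120 × 112.41 = 12.6 g

12.6 g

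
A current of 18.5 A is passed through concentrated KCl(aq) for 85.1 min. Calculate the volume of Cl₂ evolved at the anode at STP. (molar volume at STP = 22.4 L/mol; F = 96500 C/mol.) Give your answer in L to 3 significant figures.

Q = 18.5 A × 5106 s = 94460 C
n(e⁻) = Q/F = 94460/96500 = 0.9789 mol
2Cl⁻ → Cl₂ + 2e⁻, so n(Cl₂) = 0.9789 / 2 = 0.4895 mol
V = 0.4895 × 22.4 = 10.96 L

11.0 L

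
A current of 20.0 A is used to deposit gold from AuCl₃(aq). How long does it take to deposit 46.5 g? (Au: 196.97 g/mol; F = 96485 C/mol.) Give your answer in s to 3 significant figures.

3420 s

n(Au) = 46.5 / 196.97 = 0.2361 mol
Au³⁺ + 3e⁻ → Au, so n(e⁻) = 3 × 0.2361 = 0.7083 mol
Q = 0.7083 × 96485 = 68340 C
t = Q / I = 68340 / 20.0 = 3417 s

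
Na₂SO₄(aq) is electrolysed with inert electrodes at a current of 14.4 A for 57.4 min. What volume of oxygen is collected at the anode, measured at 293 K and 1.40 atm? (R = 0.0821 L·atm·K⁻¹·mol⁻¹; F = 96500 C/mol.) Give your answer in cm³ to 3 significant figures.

2210 cm³

Charge passed = 14.4 × 3444 = 49590 C
Moles of electrons = 49590 / 96500 = 0.5139 mol
2H₂O → O₂ + 4H⁺ + 4e⁻, so n(O₂) = 0.5139 / 4 = 0.1285 mol
V = nRT/P = 0.1285 × 0.0821 × 293 / 1.40 = 2.208 L
= 2210 cm³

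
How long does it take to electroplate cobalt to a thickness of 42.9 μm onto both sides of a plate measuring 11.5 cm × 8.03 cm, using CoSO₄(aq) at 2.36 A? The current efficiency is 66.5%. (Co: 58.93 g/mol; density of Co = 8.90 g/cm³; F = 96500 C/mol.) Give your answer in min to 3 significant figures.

Plated area = 2 × 11.5 × 8.03 = 184.7 cm²
Volume = 184.7 × 42.9×10⁻⁴ cm = 0.7924 cm³
m(Co) = 0.7924 × 8.90 = 7.052 g
n(Co) = 7.052 / 58.93 = 0.1197 mol; n(e⁻) = 2 × 0.1197 = 0.2394 mol
Q = 0.2394 × 96500 / 0.665 = 34740 C
t = 34740 / 2.36 = 14720 s = 245 min

245 min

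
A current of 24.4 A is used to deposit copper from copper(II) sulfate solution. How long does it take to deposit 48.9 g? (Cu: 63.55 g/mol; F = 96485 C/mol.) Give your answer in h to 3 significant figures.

1.69 h

n(Cu) = 48.9 / 63.55 = 0.7695 mol
Cu²⁺ + 2e⁻ → Cu, so n(e⁻) = 2 × 0.7695 = 1.539 mol
Q = 1.539 × 96485 = 1.485×10^5 C
t = Q / I = 1.485×10^5 / 24.4 = 6086 s = 1.69 h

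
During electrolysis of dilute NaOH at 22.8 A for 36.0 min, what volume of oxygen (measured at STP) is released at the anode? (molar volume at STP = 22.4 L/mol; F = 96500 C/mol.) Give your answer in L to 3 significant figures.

2.86 L

Charge passed = 22.8 × 2160 = 49250 C
Moles of electrons = 49250 / 96500 = 0.5104 mol
2H₂O → O₂ + 4H⁺ + 4e⁻, so n(O₂) = 0.5104 / 4 = 0.1276 mol
V = 0.1276 × 22.4 = 2.858 L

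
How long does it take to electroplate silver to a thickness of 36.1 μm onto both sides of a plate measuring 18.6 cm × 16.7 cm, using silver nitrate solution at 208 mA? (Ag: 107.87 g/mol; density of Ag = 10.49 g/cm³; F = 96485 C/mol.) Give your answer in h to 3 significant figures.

28.1 h

Plated area = 2 × 18.6 × 16.7 = 621.2 cm²
Volume = 621.2 × 36.1×10⁻⁴ cm = 2.243 cm³
m(Ag) = 2.243 × 10.49 = 23.53 g
n(Ag) = 23.53 / 107.87 = 0.2181 mol; n(e⁻) = 0.2181 mol
Q = 0.2181 × 96485 = 21040 C
t = 21040 / 0.208 = 1.012×10^5 s = 28.1 h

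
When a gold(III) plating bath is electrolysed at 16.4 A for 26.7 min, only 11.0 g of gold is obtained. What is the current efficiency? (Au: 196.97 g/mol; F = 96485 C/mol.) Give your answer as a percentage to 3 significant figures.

61.5%

Q = 16.4 × 1602 = 26270 C
n(e⁻) = 26270 / 96485 = 0.2723 mol
Au³⁺ + 3e⁻ → Au, so theoretical n(Au) = 0.09077 mol → 17.88 g
Efficiency = 11.0 / 17.88 = 0.6152 = 61.5%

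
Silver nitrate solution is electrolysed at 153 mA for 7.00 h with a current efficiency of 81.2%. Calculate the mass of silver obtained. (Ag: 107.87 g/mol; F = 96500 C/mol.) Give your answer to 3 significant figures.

Q = 0.153 × 25200 = 3856 C
n(e⁻) = 3856 / 96500 = 0.03996 mol
Ag⁺ + e⁻ → Ag, so theoretical m(Ag) = 0.03996 × 107.87 = 4.310 g
Actual mass = 81.2% × 4.310 = 3.50 g

3.50 g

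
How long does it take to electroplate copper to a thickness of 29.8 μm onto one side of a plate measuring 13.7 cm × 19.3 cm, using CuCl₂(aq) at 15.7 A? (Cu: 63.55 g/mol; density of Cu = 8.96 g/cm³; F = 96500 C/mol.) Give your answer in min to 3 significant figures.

22.8 min

Plated area = 13.7 × 19.3 = 264.4 cm²
Volume = 264.4 × 29.8×10⁻⁴ cm = 0.7879 cm³
m(Cu) = 0.7879 × 8.96 = 7.060 g
n(Cu) = 7.060 / 63.55 = 0.1111 mol; n(e⁻) = 2 × 0.1111 = 0.2222 mol
Q = 0.2222 × 96500 = 21440 C
t = 21440 / 15.7 = 1366 s = 22.8 min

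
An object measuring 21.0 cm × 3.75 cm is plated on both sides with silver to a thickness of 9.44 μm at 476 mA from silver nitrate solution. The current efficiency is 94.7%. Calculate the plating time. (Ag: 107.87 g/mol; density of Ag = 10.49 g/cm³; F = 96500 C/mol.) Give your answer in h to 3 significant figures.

0.860 h

Plated area = 2 × 21.0 × 3.75 = 157.5 cm²
Volume = 157.5 × 9.44×10⁻⁴ cm = 0.1487 cm³
m(Ag) = 0.1487 × 10.49 = 1.560 g
n(Ag) = 1.560 / 107.87 = 0.01446 mol; n(e⁻) = 0.01446 mol
Q = 0.01446 × 96500 / 0.947 = 1473 C
t = 1473 / 0.476 = 3095 s = 0.860 h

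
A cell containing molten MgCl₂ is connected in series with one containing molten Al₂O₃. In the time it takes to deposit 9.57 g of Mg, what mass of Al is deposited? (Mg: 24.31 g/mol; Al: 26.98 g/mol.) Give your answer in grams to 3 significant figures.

n(Mg) = 9.57 / 24.31 = 0.3937 mol
Mg²⁺ + 2e⁻ → Mg, so n(e⁻) = 2 × 0.3937 = 0.7874 mol
The cells are in series, so the same charge (and hence the same n(e⁻) = 0.7874 mol) passes through both.
Al³⁺ + 3e⁻ → Al, so n(Al) = 0.7874 / 3 = 0.2625 mol
m(Al) = 0.2625 × 26.98 = 7.08 g

7.08 g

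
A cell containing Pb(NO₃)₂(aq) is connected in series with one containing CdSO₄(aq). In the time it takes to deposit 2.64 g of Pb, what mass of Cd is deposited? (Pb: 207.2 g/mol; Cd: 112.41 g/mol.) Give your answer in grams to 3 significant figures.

n(Pb) = 2.64 / 207.2 = 0.01274 mol
Pb²⁺ + 2e⁻ → Pb, so n(e⁻) = 2 × 0.01274 = 0.02548 mol
In series, the same 0.02548 mol of electrons flows through the second cell.
Cd²⁺ + 2e⁻ → Cd, so n(Cd) = 0.02548 / 2 = 0.01274 mol
m(Cd) = 0.01274 × 112.41 = 1.43 g

1.43 g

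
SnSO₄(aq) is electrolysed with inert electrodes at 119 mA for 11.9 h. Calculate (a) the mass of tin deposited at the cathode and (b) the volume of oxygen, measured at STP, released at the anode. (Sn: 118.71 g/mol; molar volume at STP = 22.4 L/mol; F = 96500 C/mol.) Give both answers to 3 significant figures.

Q = 0.119 × 42840 = 5098 C; n(e⁻) = 5098 / 96500 = 0.05283 mol
Cathode: Sn²⁺ + 2e⁻ → Sn → n(Sn) = 0.05283/2 = 0.02642 mol → 3.14 g
Anode: 2H₂O → O₂ + 4H⁺ + 4e⁻ → n(O₂) = 0.05283/4 = 0.01321 mol → 0.296 L

3.14 g Sn; 0.296 L O₂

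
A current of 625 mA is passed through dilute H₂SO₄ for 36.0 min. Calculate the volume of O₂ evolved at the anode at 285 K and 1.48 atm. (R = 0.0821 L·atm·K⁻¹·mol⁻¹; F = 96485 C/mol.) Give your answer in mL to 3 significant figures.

Charge passed = 0.625 × 2160 = 1350 C
Moles of electrons = 1350 / 96485 = 0.01399 mol
2H₂O → O₂ + 4H⁺ + 4e⁻, so n(O₂) = 0.01399 / 4 = 0.003498 mol
V = nRT/P = 0.003498 × 0.0821 × 285 / 1.48 = 0.05530 L
= 55.3 mL

55.3 mL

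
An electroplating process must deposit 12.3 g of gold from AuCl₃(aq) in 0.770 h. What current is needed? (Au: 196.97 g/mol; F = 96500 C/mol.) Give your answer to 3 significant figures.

n(Au) = 12.3 / 196.97 = 0.06245 mol
Au³⁺ + 3e⁻ → Au, so n(e⁻) = 3 × 0.06245 = 0.1874 mol
Q = 0.1874 × 96500 = 18080 C
I = Q / t = 18080 / 2772 s = 6.52 A

6.52 A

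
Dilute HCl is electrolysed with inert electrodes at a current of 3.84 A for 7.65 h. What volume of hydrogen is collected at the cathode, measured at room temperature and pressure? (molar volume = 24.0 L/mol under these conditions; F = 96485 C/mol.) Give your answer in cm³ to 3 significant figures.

13200 cm³

Charge passed = 3.84 × 27540 = 1.058×10^5 C
n(e⁻) = 1.058×10^5 / 96485 = 1.097 mol
2H⁺ + 2e⁻ → H₂, so n(H₂) = 1.097 / 2 = 0.5485 mol
V = 0.5485 × 24.0 = 13.16 L
= 13200 cm³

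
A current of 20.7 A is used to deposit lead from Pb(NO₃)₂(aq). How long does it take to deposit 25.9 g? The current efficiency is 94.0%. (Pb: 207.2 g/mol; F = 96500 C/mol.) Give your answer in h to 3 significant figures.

n(Pb) = 25.9 / 207.2 = 0.1250 mol
Pb²⁺ + 2e⁻ → Pb, so n(e⁻) = 2 × 0.1250 = 0.2500 mol
Q = 0.2500 × 96500 / 0.940 = 25660 C
t = Q / I = 25660 / 20.7 = 1240 s = 0.344 h

0.344 h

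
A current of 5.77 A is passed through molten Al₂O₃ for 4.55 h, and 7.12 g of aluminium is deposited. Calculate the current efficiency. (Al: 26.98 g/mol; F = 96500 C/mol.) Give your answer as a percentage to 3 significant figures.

Q = 5.77 × 16380 = 94510 C
n(e⁻) = 94510 / 96500 = 0.9794 mol
Al³⁺ + 3e⁻ → Al, so theoretical n(Al) = 0.3265 mol → 8.809 g
Efficiency = 7.12 / 8.809 = 0.8083 = 80.8%

80.8%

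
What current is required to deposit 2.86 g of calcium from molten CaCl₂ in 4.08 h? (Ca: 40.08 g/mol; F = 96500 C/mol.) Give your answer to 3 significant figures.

0.938 A

n(Ca) = 2.86 / 40.08 = 0.07136 mol
Ca²⁺ + 2e⁻ → Ca, so n(e⁻) = 2 × 0.07136 = 0.1427 mol
Q = 0.1427 × 96500 = 13770 C
I = Q / t = 13770 / 14688 s = 0.938 A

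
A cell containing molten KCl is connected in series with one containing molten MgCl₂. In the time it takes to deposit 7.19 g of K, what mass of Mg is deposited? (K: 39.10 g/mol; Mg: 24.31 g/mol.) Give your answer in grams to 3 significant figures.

n(K) = 7.19 / 39.10 = 0.1839 mol
K⁺ + e⁻ → K, so n(e⁻) = 0.1839 mol
Since the cells are in series, n(e⁻) in the Mg cell is also 0.1839 mol.
Mg²⁺ + 2e⁻ → Mg, so n(Mg) = 0.1839 / 2 = 0.09195 mol
m(Mg) = 0.09195 × 24.31 = 2.24 g

2.24 g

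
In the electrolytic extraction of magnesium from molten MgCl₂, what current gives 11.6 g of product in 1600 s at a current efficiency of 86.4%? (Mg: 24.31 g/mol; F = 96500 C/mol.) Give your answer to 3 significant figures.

n(Mg) = 11.6 / 24.31 = 0.4772 mol
Mg²⁺ + 2e⁻ → Mg, so n(e⁻) = 2 × 0.4772 = 0.9544 mol
Q = 0.9544 × 96500 / 0.864 = 1.066×10^5 C
I = Q / t = 1.066×10^5 / 1600 s = 66.6 A

66.6 A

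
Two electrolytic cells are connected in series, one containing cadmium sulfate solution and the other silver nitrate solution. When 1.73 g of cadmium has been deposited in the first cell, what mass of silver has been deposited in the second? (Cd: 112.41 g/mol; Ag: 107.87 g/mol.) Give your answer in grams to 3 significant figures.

3.32 g

n(Cd) = 1.73 / 112.41 = 0.01539 mol
Cd²⁺ + 2e⁻ → Cd, so n(e⁻) = 2 × 0.01539 = 0.03078 mol
Same current for the same time ⇒ same n(e⁻) = 0.03078 mol in both cells.
Ag⁺ + e⁻ → Ag, so n(Ag) = 0.03078 mol
m(Ag) = 0.03078 × 107.87 = 3.32 g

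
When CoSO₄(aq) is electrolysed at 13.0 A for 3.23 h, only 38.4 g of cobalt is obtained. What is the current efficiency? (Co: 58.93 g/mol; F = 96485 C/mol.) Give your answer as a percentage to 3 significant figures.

83.2%

Q = 13.0 × 11628 = 1.512×10^5 C
n(e⁻) = 1.512×10^5 / 96485 = 1.567 mol
Co²⁺ + 2e⁻ → Co, so theoretical n(Co) = 0.7835 mol → 46.17 g
Efficiency = 38.4 / 46.17 = 0.8317 = 83.2%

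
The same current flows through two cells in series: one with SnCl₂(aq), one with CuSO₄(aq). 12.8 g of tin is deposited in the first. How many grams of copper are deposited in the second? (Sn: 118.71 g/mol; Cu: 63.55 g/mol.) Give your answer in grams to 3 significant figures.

n(Sn) = 12.8 / 118.71 = 0.1078 mol
Sn²⁺ + 2e⁻ → Sn, so n(e⁻) = 2 × 0.1078 = 0.2156 mol
Same current for the same time ⇒ same n(e⁻) = 0.2156 mol in both cells.
Cu²⁺ + 2e⁻ → Cu, so n(Cu) = 0.2156 / 2 = 0.1078 mol
m(Cu) = 0.1078 × 63.55 = 6.85 g

6.85 g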